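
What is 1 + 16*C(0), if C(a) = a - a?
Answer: 1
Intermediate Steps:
C(a) = 0
1 + 16*C(0) = 1 + 16*0 = 1 + 0 = 1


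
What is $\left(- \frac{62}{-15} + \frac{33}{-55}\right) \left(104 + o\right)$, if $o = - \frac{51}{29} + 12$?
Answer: $\frac{175589}{435} \approx 403.65$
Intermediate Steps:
$o = \frac{297}{29}$ ($o = \left(-51\right) \frac{1}{29} + 12 = - \frac{51}{29} + 12 = \frac{297}{29} \approx 10.241$)
$\left(- \frac{62}{-15} + \frac{33}{-55}\right) \left(104 + o\right) = \left(- \frac{62}{-15} + \frac{33}{-55}\right) \left(104 + \frac{297}{29}\right) = \left(\left(-62\right) \left(- \frac{1}{15}\right) + 33 \left(- \frac{1}{55}\right)\right) \frac{3313}{29} = \left(\frac{62}{15} - \frac{3}{5}\right) \frac{3313}{29} = \frac{53}{15} \cdot \frac{3313}{29} = \frac{175589}{435}$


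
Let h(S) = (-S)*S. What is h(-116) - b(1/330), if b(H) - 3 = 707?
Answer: -14166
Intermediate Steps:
b(H) = 710 (b(H) = 3 + 707 = 710)
h(S) = -S**2
h(-116) - b(1/330) = -1*(-116)**2 - 1*710 = -1*13456 - 710 = -13456 - 710 = -14166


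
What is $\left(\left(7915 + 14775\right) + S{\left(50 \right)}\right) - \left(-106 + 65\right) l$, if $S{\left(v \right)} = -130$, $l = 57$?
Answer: $24897$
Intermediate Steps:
$\left(\left(7915 + 14775\right) + S{\left(50 \right)}\right) - \left(-106 + 65\right) l = \left(\left(7915 + 14775\right) - 130\right) - \left(-106 + 65\right) 57 = \left(22690 - 130\right) - \left(-41\right) 57 = 22560 - -2337 = 22560 + 2337 = 24897$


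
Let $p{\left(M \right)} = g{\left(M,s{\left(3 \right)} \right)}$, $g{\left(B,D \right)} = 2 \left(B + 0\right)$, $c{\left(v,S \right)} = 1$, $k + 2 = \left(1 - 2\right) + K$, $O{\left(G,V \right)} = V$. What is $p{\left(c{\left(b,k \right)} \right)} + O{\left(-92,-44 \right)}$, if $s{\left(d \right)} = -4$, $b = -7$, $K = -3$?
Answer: $-42$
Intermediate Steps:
$k = -6$ ($k = -2 + \left(\left(1 - 2\right) - 3\right) = -2 - 4 = -6$)
$g{\left(B,D \right)} = 2 B$
$p{\left(M \right)} = 2 M$
$p{\left(c{\left(b,k \right)} \right)} + O{\left(-92,-44 \right)} = 2 \cdot 1 - 44 = 2 - 44 = -42$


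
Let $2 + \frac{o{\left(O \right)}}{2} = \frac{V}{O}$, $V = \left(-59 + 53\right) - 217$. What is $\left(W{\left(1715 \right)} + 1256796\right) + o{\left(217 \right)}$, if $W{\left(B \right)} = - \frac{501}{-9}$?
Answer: $\frac{818206493}{651} \approx 1.2568 \cdot 10^{6}$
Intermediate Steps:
$W{\left(B \right)} = \frac{167}{3}$ ($W{\left(B \right)} = \left(-501\right) \left(- \frac{1}{9}\right) = \frac{167}{3}$)
$V = -223$ ($V = -6 - 217 = -223$)
$o{\left(O \right)} = -4 - \frac{446}{O}$ ($o{\left(O \right)} = -4 + 2 \left(- \frac{223}{O}\right) = -4 - \frac{446}{O}$)
$\left(W{\left(1715 \right)} + 1256796\right) + o{\left(217 \right)} = \left(\frac{167}{3} + 1256796\right) - \left(4 + \frac{446}{217}\right) = \frac{3770555}{3} - \frac{1314}{217} = \frac{818206493}{651}$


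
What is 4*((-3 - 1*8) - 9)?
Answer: -80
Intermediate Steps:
4*((-3 - 1*8) - 9) = 4*((-3 - 8) - 9) = 4*(-11 - 9) = 4*(-20) = -80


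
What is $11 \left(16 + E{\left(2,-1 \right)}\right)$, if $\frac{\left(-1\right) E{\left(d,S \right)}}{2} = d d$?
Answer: $88$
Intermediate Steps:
$E{\left(d,S \right)} = - 2 d^{2}$ ($E{\left(d,S \right)} = - 2 d d = - 2 d^{2}$)
$11 \left(16 + E{\left(2,-1 \right)}\right) = 11 \left(16 - 2 \cdot 2^{2}\right) = 11 \left(16 - 8\right) = 11 \cdot 8 = 88$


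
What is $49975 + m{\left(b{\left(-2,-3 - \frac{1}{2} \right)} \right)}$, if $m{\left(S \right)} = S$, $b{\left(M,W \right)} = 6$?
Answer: $49981$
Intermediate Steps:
$49975 + m{\left(b{\left(-2,-3 - \frac{1}{2} \right)} \right)} = 49975 + 6 = 49981$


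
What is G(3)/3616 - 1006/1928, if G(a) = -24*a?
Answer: -14752/27233 ≈ -0.54170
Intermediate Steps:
G(3)/3616 - 1006/1928 = -24*3/3616 - 1006/1928 = -72*1/3616 - 1006*1/1928 = -9/452 - 503/964 = -14752/27233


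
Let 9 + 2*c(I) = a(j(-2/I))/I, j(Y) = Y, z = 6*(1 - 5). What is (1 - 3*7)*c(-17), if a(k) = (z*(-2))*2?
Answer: 2490/17 ≈ 146.47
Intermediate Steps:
z = -24 (z = 6*(-4) = -24)
a(k) = 96 (a(k) = -24*(-2)*2 = 48*2 = 96)
c(I) = -9/2 + 48/I (c(I) = -9/2 + (96/I)/2 = -9/2 + 48/I)
(1 - 3*7)*c(-17) = (1 - 3*7)*(-9/2 + 48/(-17)) = (1 - 21)*(-9/2 + 48*(-1/17)) = -20*(-9/2 - 48/17) = -20*(-249/34) = 2490/17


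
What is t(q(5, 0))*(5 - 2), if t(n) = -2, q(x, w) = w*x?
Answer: -6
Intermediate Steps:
t(q(5, 0))*(5 - 2) = -2*(5 - 2) = -2*3 = -6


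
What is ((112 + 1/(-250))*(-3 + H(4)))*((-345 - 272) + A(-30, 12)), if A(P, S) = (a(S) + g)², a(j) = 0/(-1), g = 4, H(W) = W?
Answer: -16827399/250 ≈ -67310.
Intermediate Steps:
a(j) = 0 (a(j) = 0*(-1) = 0)
A(P, S) = 16 (A(P, S) = (0 + 4)² = 4² = 16)
((112 + 1/(-250))*(-3 + H(4)))*((-345 - 272) + A(-30, 12)) = ((112 + 1/(-250))*(-3 + 4))*((-345 - 272) + 16) = ((112 - 1/250)*1)*(-617 + 16) = ((27999/250)*1)*(-601) = (27999/250)*(-601) = -16827399/250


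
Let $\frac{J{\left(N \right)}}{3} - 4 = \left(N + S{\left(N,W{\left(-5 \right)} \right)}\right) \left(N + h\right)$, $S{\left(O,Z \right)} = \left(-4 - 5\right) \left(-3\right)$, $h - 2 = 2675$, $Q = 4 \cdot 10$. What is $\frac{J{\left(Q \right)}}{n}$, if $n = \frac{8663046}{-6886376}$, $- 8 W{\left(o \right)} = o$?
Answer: $- \frac{89544039012}{206263} \approx -4.3413 \cdot 10^{5}$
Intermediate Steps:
$Q = 40$
$h = 2677$ ($h = 2 + 2675 = 2677$)
$W{\left(o \right)} = - \frac{o}{8}$
$n = - \frac{618789}{491884}$ ($n = 8663046 \left(- \frac{1}{6886376}\right) = - \frac{618789}{491884} \approx -1.258$)
$S{\left(O,Z \right)} = 27$ ($S{\left(O,Z \right)} = \left(-9\right) \left(-3\right) = 27$)
$J{\left(N \right)} = 12 + 3 \left(27 + N\right) \left(2677 + N\right)$ ($J{\left(N \right)} = 12 + 3 \left(N + 27\right) \left(N + 2677\right) = 12 + 3 \left(27 + N\right) \left(2677 + N\right)$)
$\frac{J{\left(Q \right)}}{n} = \frac{216849 + 3 \cdot 40^{2} + 8112 \cdot 40}{- \frac{618789}{491884}} = \left(216849 + 3 \cdot 1600 + 324480\right) \left(- \frac{491884}{618789}\right) = \left(216849 + 4800 + 324480\right) \left(- \frac{491884}{618789}\right) = 546129 \left(- \frac{491884}{618789}\right) = - \frac{89544039012}{206263}$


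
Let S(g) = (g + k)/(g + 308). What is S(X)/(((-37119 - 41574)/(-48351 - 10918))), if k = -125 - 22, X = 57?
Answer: -355614/1914863 ≈ -0.18571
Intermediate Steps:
k = -147
S(g) = (-147 + g)/(308 + g) (S(g) = (g - 147)/(g + 308) = (-147 + g)/(308 + g))
S(X)/(((-37119 - 41574)/(-48351 - 10918))) = ((-147 + 57)/(308 + 57))/(((-37119 - 41574)/(-48351 - 10918))) = (-90/365)/((-78693/(-59269))) = ((1/365)*(-90))/((-78693*(-1/59269))) = -18/(73*78693/59269) = -18/73*59269/78693 = -355614/1914863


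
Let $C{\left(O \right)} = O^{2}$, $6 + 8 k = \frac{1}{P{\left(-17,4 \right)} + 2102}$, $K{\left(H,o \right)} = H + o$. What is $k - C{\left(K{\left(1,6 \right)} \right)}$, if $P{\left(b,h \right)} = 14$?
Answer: $- \frac{842167}{16928} \approx -49.75$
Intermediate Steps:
$k = - \frac{12695}{16928}$ ($k = - \frac{3}{4} + \frac{1}{8 \left(14 + 2102\right)} = - \frac{3}{4} + \frac{1}{8 \cdot 2116} = - \frac{3}{4} + \frac{1}{8} \cdot \frac{1}{2116} = - \frac{3}{4} + \frac{1}{16928} = - \frac{12695}{16928} \approx -0.74994$)
$k - C{\left(K{\left(1,6 \right)} \right)} = - \frac{12695}{16928} - \left(1 + 6\right)^{2} = - \frac{12695}{16928} - 7^{2} = - \frac{12695}{16928} - 49 = - \frac{842167}{16928}$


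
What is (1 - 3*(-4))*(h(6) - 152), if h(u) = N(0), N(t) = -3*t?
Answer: -1976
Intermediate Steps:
h(u) = 0 (h(u) = -3*0 = 0)
(1 - 3*(-4))*(h(6) - 152) = (1 - 3*(-4))*(0 - 152) = (1 + 12)*(-152) = 13*(-152) = -1976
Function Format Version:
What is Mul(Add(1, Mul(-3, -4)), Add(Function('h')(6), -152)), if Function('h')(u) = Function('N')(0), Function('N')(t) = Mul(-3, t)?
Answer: -1976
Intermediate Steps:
Function('h')(u) = 0 (Function('h')(u) = Mul(-3, 0) = 0)
Mul(Add(1, Mul(-3, -4)), Add(Function('h')(6), -152)) = Mul(Add(1, Mul(-3, -4)), Add(0, -152)) = Mul(Add(1, 12), -152) = Mul(13, -152) = -1976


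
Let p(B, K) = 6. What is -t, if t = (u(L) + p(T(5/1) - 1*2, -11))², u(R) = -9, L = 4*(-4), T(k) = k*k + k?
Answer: -9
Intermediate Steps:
T(k) = k + k² (T(k) = k² + k = k + k²)
L = -16
t = 9 (t = (-9 + 6)² = (-3)² = 9)
-t = -1*9 = -9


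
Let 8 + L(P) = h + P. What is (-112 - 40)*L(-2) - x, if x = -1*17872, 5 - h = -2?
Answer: 18328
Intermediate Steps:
h = 7 (h = 5 - 1*(-2) = 5 + 2 = 7)
L(P) = -1 + P (L(P) = -8 + (7 + P) = -1 + P)
x = -17872
(-112 - 40)*L(-2) - x = (-112 - 40)*(-1 - 2) - 1*(-17872) = -152*(-3) + 17872 = 456 + 17872 = 18328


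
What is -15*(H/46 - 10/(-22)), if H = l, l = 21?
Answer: -6915/506 ≈ -13.666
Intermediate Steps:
H = 21
-15*(H/46 - 10/(-22)) = -15*(21/46 - 10/(-22)) = -15*(21*(1/46) - 10*(-1/22)) = -15*(21/46 + 5/11) = -15*461/506 = -6915/506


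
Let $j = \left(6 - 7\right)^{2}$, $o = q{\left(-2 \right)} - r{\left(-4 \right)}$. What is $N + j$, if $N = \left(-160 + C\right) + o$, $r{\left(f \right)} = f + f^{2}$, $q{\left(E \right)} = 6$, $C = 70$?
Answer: $-95$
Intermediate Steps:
$o = -6$ ($o = 6 - - 4 \left(1 - 4\right) = 6 - \left(-4\right) \left(-3\right) = 6 - 12 = -6$)
$N = -96$ ($N = \left(-160 + 70\right) - 6 = -90 - 6 = -96$)
$j = 1$ ($j = \left(-1\right)^{2} = 1$)
$N + j = -96 + 1 = -95$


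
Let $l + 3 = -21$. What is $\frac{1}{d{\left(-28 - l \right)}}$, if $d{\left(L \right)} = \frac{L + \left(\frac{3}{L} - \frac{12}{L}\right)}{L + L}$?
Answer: $\frac{32}{7} \approx 4.5714$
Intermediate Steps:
$l = -24$ ($l = -3 - 21 = -24$)
$d{\left(L \right)} = \frac{L - \frac{9}{L}}{2 L}$
$\frac{1}{d{\left(-28 - l \right)}} = \frac{1}{\frac{1}{2} \frac{1}{\left(-28 - -24\right)^{2}} \left(-9 + \left(-28 - -24\right)^{2}\right)} = \frac{1}{\frac{1}{2} \frac{1}{\left(-28 + 24\right)^{2}} \left(-9 + \left(-28 + 24\right)^{2}\right)} = \frac{1}{\frac{1}{2} \cdot \frac{1}{16} \left(-9 + \left(-4\right)^{2}\right)} = \frac{1}{\frac{1}{2} \cdot \frac{1}{16} \left(-9 + 16\right)} = \frac{1}{\frac{1}{2} \cdot \frac{1}{16} \cdot 7} = \frac{1}{\frac{7}{32}} = \frac{32}{7}$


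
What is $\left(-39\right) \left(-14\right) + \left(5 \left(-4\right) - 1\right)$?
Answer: $525$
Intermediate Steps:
$\left(-39\right) \left(-14\right) + \left(5 \left(-4\right) - 1\right) = 546 - 21 = 525$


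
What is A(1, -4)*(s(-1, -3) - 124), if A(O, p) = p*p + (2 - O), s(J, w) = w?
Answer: -2159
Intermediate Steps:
A(O, p) = 2 + p² - O (A(O, p) = p² + (2 - O) = 2 + p² - O)
A(1, -4)*(s(-1, -3) - 124) = (2 + (-4)² - 1*1)*(-3 - 124) = (2 + 16 - 1)*(-127) = 17*(-127) = -2159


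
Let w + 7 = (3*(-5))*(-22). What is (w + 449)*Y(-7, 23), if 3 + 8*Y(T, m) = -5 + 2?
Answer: -579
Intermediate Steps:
Y(T, m) = -¾ (Y(T, m) = -3/8 + (-5 + 2)/8 = -3/8 + (⅛)*(-3) = -3/8 - 3/8 = -¾)
w = 323 (w = -7 + (3*(-5))*(-22) = -7 - 15*(-22) = -7 + 330 = 323)
(w + 449)*Y(-7, 23) = (323 + 449)*(-¾) = 772*(-¾) = -579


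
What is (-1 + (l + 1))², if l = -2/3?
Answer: 4/9 ≈ 0.44444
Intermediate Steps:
l = -⅔ (l = -2*⅓ = -⅔ ≈ -0.66667)
(-1 + (l + 1))² = (-1 + (-⅔ + 1))² = (-1 + ⅓)² = (-⅔)² = 4/9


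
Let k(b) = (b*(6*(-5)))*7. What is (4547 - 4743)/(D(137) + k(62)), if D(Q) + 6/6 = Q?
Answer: 49/3221 ≈ 0.015213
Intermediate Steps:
D(Q) = -1 + Q
k(b) = -210*b (k(b) = (b*(-30))*7 = -30*b*7 = -210*b)
(4547 - 4743)/(D(137) + k(62)) = (4547 - 4743)/((-1 + 137) - 210*62) = -196/(136 - 13020) = -196/(-12884) = -196*(-1/12884) = 49/3221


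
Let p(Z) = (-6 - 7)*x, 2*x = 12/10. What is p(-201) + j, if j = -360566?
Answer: -1802869/5 ≈ -3.6057e+5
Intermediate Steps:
x = 3/5 (x = (12/10)/2 = (12*(1/10))/2 = (1/2)*(6/5) = 3/5 ≈ 0.60000)
p(Z) = -39/5 (p(Z) = (-6 - 7)*(3/5) = -13*3/5 = -39/5)
p(-201) + j = -39/5 - 360566 = -1802869/5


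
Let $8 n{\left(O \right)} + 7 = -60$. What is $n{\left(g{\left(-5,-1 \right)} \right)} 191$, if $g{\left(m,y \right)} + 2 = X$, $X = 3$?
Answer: $- \frac{12797}{8} \approx -1599.6$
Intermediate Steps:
$g{\left(m,y \right)} = 1$ ($g{\left(m,y \right)} = -2 + 3 = 1$)
$n{\left(O \right)} = - \frac{67}{8}$ ($n{\left(O \right)} = - \frac{7}{8} + \frac{1}{8} \left(-60\right) = - \frac{7}{8} - \frac{15}{2} = - \frac{67}{8}$)
$n{\left(g{\left(-5,-1 \right)} \right)} 191 = \left(- \frac{67}{8}\right) 191 = - \frac{12797}{8}$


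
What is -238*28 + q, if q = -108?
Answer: -6772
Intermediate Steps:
-238*28 + q = -238*28 - 108 = -6664 - 108 = -6772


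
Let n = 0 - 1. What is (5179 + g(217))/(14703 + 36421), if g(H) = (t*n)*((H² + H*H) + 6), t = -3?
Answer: 287731/51124 ≈ 5.6281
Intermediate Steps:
n = -1
g(H) = 18 + 6*H² (g(H) = (-3*(-1))*((H² + H*H) + 6) = 3*((H² + H²) + 6) = 3*(2*H² + 6) = 3*(6 + 2*H²) = 18 + 6*H²)
(5179 + g(217))/(14703 + 36421) = (5179 + (18 + 6*217²))/(14703 + 36421) = (5179 + (18 + 6*47089))/51124 = (5179 + (18 + 282534))*(1/51124) = (5179 + 282552)*(1/51124) = 287731*(1/51124) = 287731/51124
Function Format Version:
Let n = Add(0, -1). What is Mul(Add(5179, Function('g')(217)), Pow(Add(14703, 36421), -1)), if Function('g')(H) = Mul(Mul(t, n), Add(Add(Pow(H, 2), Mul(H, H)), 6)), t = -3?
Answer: Rational(287731, 51124) ≈ 5.6281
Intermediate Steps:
n = -1
Function('g')(H) = Add(18, Mul(6, Pow(H, 2))) (Function('g')(H) = Mul(Mul(-3, -1), Add(Add(Pow(H, 2), Mul(H, H)), 6)) = Mul(3, Add(Add(Pow(H, 2), Pow(H, 2)), 6)) = Mul(3, Add(Mul(2, Pow(H, 2)), 6)) = Mul(3, Add(6, Mul(2, Pow(H, 2)))) = Add(18, Mul(6, Pow(H, 2))))
Mul(Add(5179, Function('g')(217)), Pow(Add(14703, 36421), -1)) = Mul(Add(5179, Add(18, Mul(6, Pow(217, 2)))), Pow(Add(14703, 36421), -1)) = Mul(Add(5179, Add(18, Mul(6, 47089))), Pow(51124, -1)) = Mul(Add(5179, Add(18, 282534)), Rational(1, 51124)) = Mul(Add(5179, 282552), Rational(1, 51124)) = Mul(287731, Rational(1, 51124)) = Rational(287731, 51124)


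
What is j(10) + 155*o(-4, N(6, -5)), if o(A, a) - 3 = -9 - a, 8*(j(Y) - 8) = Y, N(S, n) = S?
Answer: -7403/4 ≈ -1850.8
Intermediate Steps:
j(Y) = 8 + Y/8
o(A, a) = -6 - a (o(A, a) = 3 + (-9 - a) = -6 - a)
j(10) + 155*o(-4, N(6, -5)) = (8 + (1/8)*10) + 155*(-6 - 1*6) = (8 + 5/4) + 155*(-6 - 6) = 37/4 + 155*(-12) = 37/4 - 1860 = -7403/4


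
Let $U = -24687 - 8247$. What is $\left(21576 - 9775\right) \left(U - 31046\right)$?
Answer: $-755027980$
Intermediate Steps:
$U = -32934$
$\left(21576 - 9775\right) \left(U - 31046\right) = \left(21576 - 9775\right) \left(-32934 - 31046\right) = 11801 \left(-63980\right) = -755027980$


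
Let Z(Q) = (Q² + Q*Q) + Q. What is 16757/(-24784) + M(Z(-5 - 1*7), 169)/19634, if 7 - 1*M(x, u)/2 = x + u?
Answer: -175358861/243304528 ≈ -0.72074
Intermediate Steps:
Z(Q) = Q + 2*Q² (Z(Q) = (Q² + Q²) + Q = 2*Q² + Q = Q + 2*Q²)
M(x, u) = 14 - 2*u - 2*x (M(x, u) = 14 - 2*(x + u) = 14 - 2*(u + x) = 14 + (-2*u - 2*x) = 14 - 2*u - 2*x)
16757/(-24784) + M(Z(-5 - 1*7), 169)/19634 = 16757/(-24784) + (14 - 2*169 - 2*(-5 - 1*7)*(1 + 2*(-5 - 1*7)))/19634 = 16757*(-1/24784) + (14 - 338 - 2*(-5 - 7)*(1 + 2*(-5 - 7)))*(1/19634) = -16757/24784 + (14 - 338 - (-24)*(1 + 2*(-12)))*(1/19634) = -16757/24784 + (14 - 338 - (-24)*(1 - 24))*(1/19634) = -16757/24784 + (14 - 338 - (-24)*(-23))*(1/19634) = -16757/24784 + (14 - 338 - 2*276)*(1/19634) = -16757/24784 + (14 - 338 - 552)*(1/19634) = -16757/24784 - 876*1/19634 = -16757/24784 - 438/9817 = -175358861/243304528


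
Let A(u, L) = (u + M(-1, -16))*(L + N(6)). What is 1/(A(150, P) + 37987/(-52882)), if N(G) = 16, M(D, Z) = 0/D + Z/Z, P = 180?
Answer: 52882/1565057685 ≈ 3.3789e-5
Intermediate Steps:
M(D, Z) = 1 (M(D, Z) = 0 + 1 = 1)
A(u, L) = (1 + u)*(16 + L) (A(u, L) = (u + 1)*(L + 16) = (1 + u)*(16 + L))
1/(A(150, P) + 37987/(-52882)) = 1/((16 + 180 + 16*150 + 180*150) + 37987/(-52882)) = 1/((16 + 180 + 2400 + 27000) + 37987*(-1/52882)) = 1/(29596 - 37987/52882) = 1/(1565057685/52882) = 52882/1565057685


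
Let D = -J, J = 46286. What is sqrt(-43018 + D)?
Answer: 122*I*sqrt(6) ≈ 298.84*I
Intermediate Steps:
D = -46286 (D = -1*46286 = -46286)
sqrt(-43018 + D) = sqrt(-43018 - 46286) = sqrt(-89304) = 122*I*sqrt(6)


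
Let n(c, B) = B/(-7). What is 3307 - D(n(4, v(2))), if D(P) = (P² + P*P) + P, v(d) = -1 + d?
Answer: 162048/49 ≈ 3307.1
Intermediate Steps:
n(c, B) = -B/7 (n(c, B) = B*(-⅐) = -B/7)
D(P) = P + 2*P² (D(P) = (P² + P²) + P = 2*P² + P = P + 2*P²)
3307 - D(n(4, v(2))) = 3307 - (-(-1 + 2)/7)*(1 + 2*(-(-1 + 2)/7)) = 3307 - (-⅐*1)*(1 + 2*(-⅐*1)) = 3307 - (-1)*(1 + 2*(-⅐))/7 = 3307 - (-1)*(1 - 2/7)/7 = 3307 - (-1)*5/(7*7) = 3307 - 1*(-5/49) = 3307 + 5/49 = 162048/49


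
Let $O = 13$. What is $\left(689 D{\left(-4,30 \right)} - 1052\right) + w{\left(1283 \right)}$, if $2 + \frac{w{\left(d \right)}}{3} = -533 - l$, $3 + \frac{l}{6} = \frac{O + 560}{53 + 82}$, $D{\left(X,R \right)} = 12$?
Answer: $\frac{27943}{5} \approx 5588.6$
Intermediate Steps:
$l = \frac{112}{15}$ ($l = -18 + 6 \frac{13 + 560}{53 + 82} = -18 + 6 \cdot \frac{573}{135} = -18 + 6 \cdot 573 \cdot \frac{1}{135} = -18 + 6 \cdot \frac{191}{45} = -18 + \frac{382}{15} = \frac{112}{15} \approx 7.4667$)
$w{\left(d \right)} = - \frac{8137}{5}$ ($w{\left(d \right)} = -6 + 3 \left(-533 - \frac{112}{15}\right) = -6 + 3 \left(- \frac{8107}{15}\right) = -6 - \frac{8107}{5} = - \frac{8137}{5}$)
$\left(689 D{\left(-4,30 \right)} - 1052\right) + w{\left(1283 \right)} = \left(689 \cdot 12 - 1052\right) - \frac{8137}{5} = \left(8268 - 1052\right) - \frac{8137}{5} = 7216 - \frac{8137}{5} = \frac{27943}{5}$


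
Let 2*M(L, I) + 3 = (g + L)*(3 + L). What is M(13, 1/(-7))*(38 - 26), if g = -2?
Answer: 1038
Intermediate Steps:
M(L, I) = -3/2 + (-2 + L)*(3 + L)/2 (M(L, I) = -3/2 + ((-2 + L)*(3 + L))/2 = -3/2 + (-2 + L)*(3 + L)/2)
M(13, 1/(-7))*(38 - 26) = (-9/2 + (1/2)*13 + (1/2)*13**2)*(38 - 26) = (-9/2 + 13/2 + (1/2)*169)*12 = (-9/2 + 13/2 + 169/2)*12 = (173/2)*12 = 1038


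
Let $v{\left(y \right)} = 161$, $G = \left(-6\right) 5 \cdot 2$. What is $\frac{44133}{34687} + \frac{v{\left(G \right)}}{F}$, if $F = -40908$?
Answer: $\frac{257115451}{202710828} \approx 1.2684$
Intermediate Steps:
$G = -60$ ($G = \left(-30\right) 2 = -60$)
$\frac{44133}{34687} + \frac{v{\left(G \right)}}{F} = \frac{44133}{34687} + \frac{161}{-40908} = 44133 \cdot \frac{1}{34687} + 161 \left(- \frac{1}{40908}\right) = \frac{44133}{34687} - \frac{23}{5844} = \frac{257115451}{202710828}$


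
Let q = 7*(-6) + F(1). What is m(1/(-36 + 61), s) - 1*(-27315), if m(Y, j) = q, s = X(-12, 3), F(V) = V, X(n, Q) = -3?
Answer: 27274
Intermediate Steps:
s = -3
q = -41 (q = 7*(-6) + 1 = -42 + 1 = -41)
m(Y, j) = -41
m(1/(-36 + 61), s) - 1*(-27315) = -41 - 1*(-27315) = -41 + 27315 = 27274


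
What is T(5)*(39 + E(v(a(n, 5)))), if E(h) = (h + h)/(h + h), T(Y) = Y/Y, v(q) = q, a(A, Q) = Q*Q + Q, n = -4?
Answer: 40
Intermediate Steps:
a(A, Q) = Q + Q² (a(A, Q) = Q² + Q = Q + Q²)
T(Y) = 1
E(h) = 1 (E(h) = (2*h)/((2*h)) = (2*h)*(1/(2*h)) = 1)
T(5)*(39 + E(v(a(n, 5)))) = 1*(39 + 1) = 1*40 = 40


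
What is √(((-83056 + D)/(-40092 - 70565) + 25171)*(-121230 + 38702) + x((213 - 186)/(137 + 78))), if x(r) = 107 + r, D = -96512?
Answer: 34*I*√1017200663857122498230/23791255 ≈ 45579.0*I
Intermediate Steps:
√(((-83056 + D)/(-40092 - 70565) + 25171)*(-121230 + 38702) + x((213 - 186)/(137 + 78))) = √(((-83056 - 96512)/(-40092 - 70565) + 25171)*(-121230 + 38702) + (107 + (213 - 186)/(137 + 78))) = √((-179568/(-110657) + 25171)*(-82528) + (107 + 27/215)) = √((-179568*(-1/110657) + 25171)*(-82528) + (107 + 27*(1/215))) = √((179568/110657 + 25171)*(-82528) + (107 + 27/215)) = √((2785526915/110657)*(-82528) + 23032/215) = √(-229883965241120/110657 + 23032/215) = √(-49425049978188776/23791255) = 34*I*√1017200663857122498230/23791255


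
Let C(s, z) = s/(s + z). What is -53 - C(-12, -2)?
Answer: -377/7 ≈ -53.857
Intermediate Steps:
-53 - C(-12, -2) = -53 - (-12)/(-12 - 2) = -53 - (-12)/(-14) = -53 - (-12)*(-1)/14 = -53 - 1*6/7 = -53 - 6/7 = -377/7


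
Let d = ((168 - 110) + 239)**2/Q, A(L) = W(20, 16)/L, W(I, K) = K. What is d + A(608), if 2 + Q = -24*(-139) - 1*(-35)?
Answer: 1118437/42674 ≈ 26.209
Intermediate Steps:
Q = 3369 (Q = -2 + (-24*(-139) - 1*(-35)) = -2 + (3336 + 35) = -2 + 3371 = 3369)
A(L) = 16/L
d = 29403/1123 (d = ((168 - 110) + 239)**2/3369 = (58 + 239)**2*(1/3369) = 297**2*(1/3369) = 88209*(1/3369) = 29403/1123 ≈ 26.183)
d + A(608) = 29403/1123 + 16/608 = 29403/1123 + 16*(1/608) = 29403/1123 + 1/38 = 1118437/42674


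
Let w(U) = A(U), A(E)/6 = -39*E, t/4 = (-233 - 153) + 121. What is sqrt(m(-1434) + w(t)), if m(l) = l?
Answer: sqrt(246606) ≈ 496.59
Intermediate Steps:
t = -1060 (t = 4*((-233 - 153) + 121) = 4*(-386 + 121) = 4*(-265) = -1060)
A(E) = -234*E (A(E) = 6*(-39*E) = -234*E)
w(U) = -234*U
sqrt(m(-1434) + w(t)) = sqrt(-1434 - 234*(-1060)) = sqrt(-1434 + 248040) = sqrt(246606)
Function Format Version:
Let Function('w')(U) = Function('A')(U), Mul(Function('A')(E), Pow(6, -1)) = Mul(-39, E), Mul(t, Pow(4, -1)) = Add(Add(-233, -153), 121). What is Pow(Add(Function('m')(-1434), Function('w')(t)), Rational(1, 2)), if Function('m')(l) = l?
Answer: Pow(246606, Rational(1, 2)) ≈ 496.59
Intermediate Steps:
t = -1060 (t = Mul(4, Add(Add(-233, -153), 121)) = Mul(4, Add(-386, 121)) = Mul(4, -265) = -1060)
Function('A')(E) = Mul(-234, E) (Function('A')(E) = Mul(6, Mul(-39, E)) = Mul(-234, E))
Function('w')(U) = Mul(-234, U)
Pow(Add(Function('m')(-1434), Function('w')(t)), Rational(1, 2)) = Pow(Add(-1434, Mul(-234, -1060)), Rational(1, 2)) = Pow(Add(-1434, 248040), Rational(1, 2)) = Pow(246606, Rational(1, 2))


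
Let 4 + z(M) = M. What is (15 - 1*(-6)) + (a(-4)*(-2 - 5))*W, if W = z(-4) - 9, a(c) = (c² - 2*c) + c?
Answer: 2401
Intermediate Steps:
z(M) = -4 + M
a(c) = c² - c
W = -17 (W = (-4 - 4) - 9 = -8 - 9 = -17)
(15 - 1*(-6)) + (a(-4)*(-2 - 5))*W = (15 - 1*(-6)) + ((-4*(-1 - 4))*(-2 - 5))*(-17) = (15 + 6) + (-4*(-5)*(-7))*(-17) = 21 + (20*(-7))*(-17) = 21 - 140*(-17) = 21 + 2380 = 2401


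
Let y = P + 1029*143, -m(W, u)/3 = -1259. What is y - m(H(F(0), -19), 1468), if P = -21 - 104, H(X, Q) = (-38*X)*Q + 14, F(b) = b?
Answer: 143245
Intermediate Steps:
H(X, Q) = 14 - 38*Q*X (H(X, Q) = -38*Q*X + 14 = 14 - 38*Q*X)
P = -125
m(W, u) = 3777 (m(W, u) = -3*(-1259) = 3777)
y = 147022 (y = -125 + 1029*143 = -125 + 147147 = 147022)
y - m(H(F(0), -19), 1468) = 147022 - 1*3777 = 147022 - 3777 = 143245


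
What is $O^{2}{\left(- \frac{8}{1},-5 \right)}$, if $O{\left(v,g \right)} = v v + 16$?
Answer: $6400$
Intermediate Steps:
$O{\left(v,g \right)} = 16 + v^{2}$ ($O{\left(v,g \right)} = v^{2} + 16 = 16 + v^{2}$)
$O^{2}{\left(- \frac{8}{1},-5 \right)} = \left(16 + \left(- \frac{8}{1}\right)^{2}\right)^{2} = \left(16 + \left(\left(-8\right) 1\right)^{2}\right)^{2} = \left(16 + \left(-8\right)^{2}\right)^{2} = \left(16 + 64\right)^{2} = 80^{2} = 6400$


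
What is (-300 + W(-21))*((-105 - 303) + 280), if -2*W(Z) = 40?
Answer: 40960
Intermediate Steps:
W(Z) = -20 (W(Z) = -½*40 = -20)
(-300 + W(-21))*((-105 - 303) + 280) = (-300 - 20)*((-105 - 303) + 280) = -320*(-408 + 280) = -320*(-128) = 40960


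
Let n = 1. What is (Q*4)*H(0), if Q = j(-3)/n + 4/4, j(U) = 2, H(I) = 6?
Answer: 72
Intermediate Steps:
Q = 3 (Q = 2/1 + 4/4 = 2*1 + 4*(¼) = 2 + 1 = 3)
(Q*4)*H(0) = (3*4)*6 = 12*6 = 72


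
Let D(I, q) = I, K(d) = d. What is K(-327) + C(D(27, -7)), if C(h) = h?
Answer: -300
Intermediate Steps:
K(-327) + C(D(27, -7)) = -327 + 27 = -300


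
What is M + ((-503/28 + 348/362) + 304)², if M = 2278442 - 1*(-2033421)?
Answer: 112864153053513/25684624 ≈ 4.3942e+6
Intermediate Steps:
M = 4311863 (M = 2278442 + 2033421 = 4311863)
M + ((-503/28 + 348/362) + 304)² = 4311863 + ((-503/28 + 348/362) + 304)² = 4311863 + ((-503*1/28 + 348*(1/362)) + 304)² = 4311863 + ((-503/28 + 174/181) + 304)² = 4311863 + (-86171/5068 + 304)² = 4311863 + (1454501/5068)² = 4311863 + 2115573159001/25684624 = 112864153053513/25684624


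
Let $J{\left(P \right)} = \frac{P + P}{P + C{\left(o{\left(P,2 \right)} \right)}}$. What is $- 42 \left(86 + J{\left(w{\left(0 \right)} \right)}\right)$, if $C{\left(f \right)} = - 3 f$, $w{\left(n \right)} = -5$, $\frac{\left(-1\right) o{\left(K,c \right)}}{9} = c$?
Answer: $- \frac{25224}{7} \approx -3603.4$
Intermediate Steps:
$o{\left(K,c \right)} = - 9 c$
$J{\left(P \right)} = \frac{2 P}{54 + P}$ ($J{\left(P \right)} = \frac{P + P}{P - 3 \left(\left(-9\right) 2\right)} = \frac{2 P}{P - -54} = \frac{2 P}{P + 54} = \frac{2 P}{54 + P}$)
$- 42 \left(86 + J{\left(w{\left(0 \right)} \right)}\right) = - 42 \left(86 + 2 \left(-5\right) \frac{1}{54 - 5}\right) = - 42 \left(86 + 2 \left(-5\right) \frac{1}{49}\right) = - 42 \left(86 - \frac{10}{49}\right) = \left(-42\right) \frac{4204}{49} = - \frac{25224}{7}$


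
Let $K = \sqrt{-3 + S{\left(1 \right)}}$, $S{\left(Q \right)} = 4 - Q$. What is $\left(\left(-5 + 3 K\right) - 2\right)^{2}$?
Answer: $49$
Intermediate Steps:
$K = 0$ ($K = \sqrt{-3 + \left(4 - 1\right)} = \sqrt{-3 + 3} = \sqrt{0} = 0$)
$\left(\left(-5 + 3 K\right) - 2\right)^{2} = \left(\left(-5 + 3 \cdot 0\right) - 2\right)^{2} = \left(\left(-5 + 0\right) - 2\right)^{2} = \left(-5 - 2\right)^{2} = \left(-7\right)^{2} = 49$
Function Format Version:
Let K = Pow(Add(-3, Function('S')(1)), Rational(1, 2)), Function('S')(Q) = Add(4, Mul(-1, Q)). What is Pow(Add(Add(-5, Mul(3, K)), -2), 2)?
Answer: 49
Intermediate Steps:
K = 0 (K = Pow(Add(-3, Add(4, Mul(-1, 1))), Rational(1, 2)) = Pow(Add(-3, Add(4, -1)), Rational(1, 2)) = Pow(Add(-3, 3), Rational(1, 2)) = Pow(0, Rational(1, 2)) = 0)
Pow(Add(Add(-5, Mul(3, K)), -2), 2) = Pow(Add(Add(-5, Mul(3, 0)), -2), 2) = Pow(Add(Add(-5, 0), -2), 2) = Pow(Add(-5, -2), 2) = Pow(-7, 2) = 49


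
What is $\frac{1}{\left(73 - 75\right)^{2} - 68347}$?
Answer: $- \frac{1}{68343} \approx -1.4632 \cdot 10^{-5}$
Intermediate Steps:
$\frac{1}{\left(73 - 75\right)^{2} - 68347} = \frac{1}{\left(-2\right)^{2} - 68347} = \frac{1}{4 - 68347} = \frac{1}{-68343} = - \frac{1}{68343}$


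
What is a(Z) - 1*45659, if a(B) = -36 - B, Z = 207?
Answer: -45902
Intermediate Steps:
a(Z) - 1*45659 = (-36 - 1*207) - 1*45659 = (-36 - 207) - 45659 = -243 - 45659 = -45902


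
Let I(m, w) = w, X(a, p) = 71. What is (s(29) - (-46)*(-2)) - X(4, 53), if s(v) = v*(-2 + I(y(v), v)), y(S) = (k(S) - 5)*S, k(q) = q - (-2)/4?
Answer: 620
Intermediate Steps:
k(q) = ½ + q (k(q) = q - (-2)/4 = q - 1*(-½) = q + ½ = ½ + q)
y(S) = S*(-9/2 + S) (y(S) = ((½ + S) - 5)*S = (-9/2 + S)*S = S*(-9/2 + S))
s(v) = v*(-2 + v)
(s(29) - (-46)*(-2)) - X(4, 53) = (29*(-2 + 29) - (-46)*(-2)) - 1*71 = (29*27 - 1*92) - 71 = (783 - 92) - 71 = 691 - 71 = 620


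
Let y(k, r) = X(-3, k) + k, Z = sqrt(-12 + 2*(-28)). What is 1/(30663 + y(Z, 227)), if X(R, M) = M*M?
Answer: 30595/936054093 - 2*I*sqrt(17)/936054093 ≈ 3.2685e-5 - 8.8096e-9*I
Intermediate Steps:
X(R, M) = M**2
Z = 2*I*sqrt(17) (Z = sqrt(-12 - 56) = sqrt(-68) = 2*I*sqrt(17) ≈ 8.2462*I)
y(k, r) = k + k**2 (y(k, r) = k**2 + k = k + k**2)
1/(30663 + y(Z, 227)) = 1/(30663 + (2*I*sqrt(17))*(1 + 2*I*sqrt(17))) = 1/(30663 + 2*I*sqrt(17)*(1 + 2*I*sqrt(17)))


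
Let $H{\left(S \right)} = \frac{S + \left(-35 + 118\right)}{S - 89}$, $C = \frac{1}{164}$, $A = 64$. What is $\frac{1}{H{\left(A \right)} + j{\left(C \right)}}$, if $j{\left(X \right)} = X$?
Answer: $- \frac{4100}{24083} \approx -0.17024$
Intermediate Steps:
$C = \frac{1}{164} \approx 0.0060976$
$H{\left(S \right)} = \frac{83 + S}{-89 + S}$ ($H{\left(S \right)} = \frac{S + 83}{-89 + S} = \frac{83 + S}{-89 + S}$)
$\frac{1}{H{\left(A \right)} + j{\left(C \right)}} = \frac{1}{\frac{83 + 64}{-89 + 64} + \frac{1}{164}} = \frac{1}{\frac{1}{-25} \cdot 147 + \frac{1}{164}} = \frac{1}{\left(- \frac{1}{25}\right) 147 + \frac{1}{164}} = \frac{1}{- \frac{147}{25} + \frac{1}{164}} = \frac{1}{- \frac{24083}{4100}} = - \frac{4100}{24083}$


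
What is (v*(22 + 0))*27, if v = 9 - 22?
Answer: -7722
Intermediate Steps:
v = -13
(v*(22 + 0))*27 = -13*(22 + 0)*27 = -13*22*27 = -286*27 = -7722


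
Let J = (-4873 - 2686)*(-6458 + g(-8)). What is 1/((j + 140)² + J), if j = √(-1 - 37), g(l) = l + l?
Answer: 3059783/149796352299624 - 35*I*√38/299592704599248 ≈ 2.0426e-8 - 7.2016e-13*I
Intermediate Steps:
g(l) = 2*l
j = I*√38 (j = √(-38) = I*√38 ≈ 6.1644*I)
J = 48936966 (J = (-4873 - 2686)*(-6458 + 2*(-8)) = -7559*(-6458 - 16) = -7559*(-6474) = 48936966)
1/((j + 140)² + J) = 1/((I*√38 + 140)² + 48936966) = 1/((140 + I*√38)² + 48936966) = 1/(48936966 + (140 + I*√38)²)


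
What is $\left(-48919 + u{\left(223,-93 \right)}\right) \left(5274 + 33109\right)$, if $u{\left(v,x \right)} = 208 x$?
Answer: $-2620138729$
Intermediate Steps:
$\left(-48919 + u{\left(223,-93 \right)}\right) \left(5274 + 33109\right) = \left(-48919 + 208 \left(-93\right)\right) \left(5274 + 33109\right) = \left(-48919 - 19344\right) 38383 = \left(-68263\right) 38383 = -2620138729$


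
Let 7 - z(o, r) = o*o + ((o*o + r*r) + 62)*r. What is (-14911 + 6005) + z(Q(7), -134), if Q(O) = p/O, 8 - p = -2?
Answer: 16840491/7 ≈ 2.4058e+6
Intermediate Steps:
p = 10 (p = 8 - 1*(-2) = 8 + 2 = 10)
Q(O) = 10/O
z(o, r) = 7 - o² - r*(62 + o² + r²) (z(o, r) = 7 - (o*o + ((o*o + r*r) + 62)*r) = 7 - (o² + ((o² + r²) + 62)*r) = 7 - (o² + (62 + o² + r²)*r) = 7 - (o² + r*(62 + o² + r²)) = 7 + (-o² - r*(62 + o² + r²)) = 7 - o² - r*(62 + o² + r²))
(-14911 + 6005) + z(Q(7), -134) = (-14911 + 6005) + (7 - (10/7)² - 1*(-134)³ - 62*(-134) - 1*(-134)*(10/7)²) = -8906 + (7 - (10*(⅐))² - 1*(-2406104) + 8308 - 1*(-134)*(10*(⅐))²) = -8906 + (7 - (10/7)² + 2406104 + 8308 - 1*(-134)*(10/7)²) = -8906 + (7 - 1*100/49 + 2406104 + 8308 - 1*(-134)*100/49) = -8906 + (7 - 100/49 + 2406104 + 8308 + 13400/49) = -8906 + 16902833/7 = 16840491/7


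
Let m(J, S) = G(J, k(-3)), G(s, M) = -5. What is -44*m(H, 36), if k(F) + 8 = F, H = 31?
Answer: 220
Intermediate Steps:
k(F) = -8 + F
m(J, S) = -5
-44*m(H, 36) = -44*(-5) = 220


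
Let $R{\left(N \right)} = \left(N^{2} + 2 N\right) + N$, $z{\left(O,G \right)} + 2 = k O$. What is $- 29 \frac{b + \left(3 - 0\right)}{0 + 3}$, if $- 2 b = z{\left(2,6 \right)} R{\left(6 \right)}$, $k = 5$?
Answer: $2059$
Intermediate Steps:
$z{\left(O,G \right)} = -2 + 5 O$
$R{\left(N \right)} = N^{2} + 3 N$
$b = -216$ ($b = - \frac{\left(-2 + 5 \cdot 2\right) 6 \left(3 + 6\right)}{2} = - \frac{\left(-2 + 10\right) 6 \cdot 9}{2} = - \frac{8 \cdot 54}{2} = \left(- \frac{1}{2}\right) 432 = -216$)
$- 29 \frac{b + \left(3 - 0\right)}{0 + 3} = - 29 \frac{-216 + \left(3 - 0\right)}{0 + 3} = - 29 \frac{-216 + \left(3 + 0\right)}{3} = - 29 \left(-216 + 3\right) \frac{1}{3} = - 29 \left(\left(-213\right) \frac{1}{3}\right) = \left(-29\right) \left(-71\right) = 2059$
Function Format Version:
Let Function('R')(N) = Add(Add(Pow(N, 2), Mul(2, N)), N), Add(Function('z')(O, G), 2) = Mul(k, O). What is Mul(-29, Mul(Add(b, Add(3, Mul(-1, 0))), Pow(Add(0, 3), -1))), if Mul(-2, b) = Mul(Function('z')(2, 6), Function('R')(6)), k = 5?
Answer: 2059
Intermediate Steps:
Function('z')(O, G) = Add(-2, Mul(5, O))
Function('R')(N) = Add(Pow(N, 2), Mul(3, N))
b = -216 (b = Mul(Rational(-1, 2), Mul(Add(-2, Mul(5, 2)), Mul(6, Add(3, 6)))) = Mul(Rational(-1, 2), Mul(Add(-2, 10), Mul(6, 9))) = Mul(Rational(-1, 2), Mul(8, 54)) = Mul(Rational(-1, 2), 432) = -216)
Mul(-29, Mul(Add(b, Add(3, Mul(-1, 0))), Pow(Add(0, 3), -1))) = Mul(-29, Mul(Add(-216, Add(3, Mul(-1, 0))), Pow(Add(0, 3), -1))) = Mul(-29, Mul(Add(-216, Add(3, 0)), Pow(3, -1))) = Mul(-29, Mul(Add(-216, 3), Rational(1, 3))) = Mul(-29, Mul(-213, Rational(1, 3))) = Mul(-29, -71) = 2059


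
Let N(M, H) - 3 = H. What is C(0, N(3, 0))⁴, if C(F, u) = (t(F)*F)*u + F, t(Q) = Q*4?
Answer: 0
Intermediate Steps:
N(M, H) = 3 + H
t(Q) = 4*Q
C(F, u) = F + 4*u*F² (C(F, u) = ((4*F)*F)*u + F = (4*F²)*u + F = 4*u*F² + F = F + 4*u*F²)
C(0, N(3, 0))⁴ = (0*(1 + 4*0*(3 + 0)))⁴ = (0*(1 + 4*0*3))⁴ = (0*(1 + 0))⁴ = (0*1)⁴ = 0⁴ = 0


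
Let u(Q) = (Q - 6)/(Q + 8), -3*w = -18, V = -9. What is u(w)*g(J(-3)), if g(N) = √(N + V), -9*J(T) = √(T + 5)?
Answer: 0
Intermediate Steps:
w = 6 (w = -⅓*(-18) = 6)
u(Q) = (-6 + Q)/(8 + Q)
J(T) = -√(5 + T)/9 (J(T) = -√(T + 5)/9 = -√(5 + T)/9)
g(N) = √(-9 + N) (g(N) = √(N - 9) = √(-9 + N))
u(w)*g(J(-3)) = ((-6 + 6)/(8 + 6))*√(-9 - √(5 - 3)/9) = (0/14)*√(-9 - √2/9) = ((1/14)*0)*√(-9 - √2/9) = 0*√(-9 - √2/9) = 0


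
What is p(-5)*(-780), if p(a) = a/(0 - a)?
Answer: 780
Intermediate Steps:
p(a) = -1 (p(a) = a/((-a)) = a*(-1/a) = -1)
p(-5)*(-780) = -1*(-780) = 780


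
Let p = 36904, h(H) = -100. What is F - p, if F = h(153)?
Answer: -37004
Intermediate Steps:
F = -100
F - p = -100 - 1*36904 = -100 - 36904 = -37004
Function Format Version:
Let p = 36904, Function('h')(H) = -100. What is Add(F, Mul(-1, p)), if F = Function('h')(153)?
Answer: -37004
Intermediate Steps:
F = -100
Add(F, Mul(-1, p)) = Add(-100, Mul(-1, 36904)) = Add(-100, -36904) = -37004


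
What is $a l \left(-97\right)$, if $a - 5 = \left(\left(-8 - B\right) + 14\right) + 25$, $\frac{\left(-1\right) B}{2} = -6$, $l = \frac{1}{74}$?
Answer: $- \frac{1164}{37} \approx -31.459$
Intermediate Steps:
$l = \frac{1}{74} \approx 0.013514$
$B = 12$ ($B = \left(-2\right) \left(-6\right) = 12$)
$a = 24$ ($a = 5 + \left(\left(\left(-8 - 12\right) + 14\right) + 25\right) = 5 + \left(\left(-20 + 14\right) + 25\right) = 5 + \left(-6 + 25\right) = 5 + 19 = 24$)
$a l \left(-97\right) = 24 \cdot \frac{1}{74} \left(-97\right) = \frac{12}{37} \left(-97\right) = - \frac{1164}{37}$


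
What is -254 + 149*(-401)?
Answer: -60003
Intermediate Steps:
-254 + 149*(-401) = -254 - 59749 = -60003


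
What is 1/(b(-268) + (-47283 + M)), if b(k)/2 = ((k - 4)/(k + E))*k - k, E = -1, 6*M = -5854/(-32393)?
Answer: -26141151/1236187519202 ≈ -2.1147e-5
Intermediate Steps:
M = 2927/97179 (M = (-5854/(-32393))/6 = (-5854*(-1/32393))/6 = (⅙)*(5854/32393) = 2927/97179 ≈ 0.030120)
b(k) = -2*k + 2*k*(-4 + k)/(-1 + k) (b(k) = 2*(((k - 4)/(k - 1))*k - k) = 2*(((-4 + k)/(-1 + k))*k - k) = 2*(k*(-4 + k)/(-1 + k) - k) = 2*(-k + k*(-4 + k)/(-1 + k)) = -2*k + 2*k*(-4 + k)/(-1 + k))
1/(b(-268) + (-47283 + M)) = 1/(-6*(-268)/(-1 - 268) + (-47283 + 2927/97179)) = 1/(-6*(-268)/(-269) - 4594911730/97179) = 1/(-6*(-268)*(-1/269) - 4594911730/97179) = 1/(-1608/269 - 4594911730/97179) = 1/(-1236187519202/26141151) = -26141151/1236187519202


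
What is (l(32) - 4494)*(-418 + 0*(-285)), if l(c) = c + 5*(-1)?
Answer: 1867206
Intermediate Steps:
l(c) = -5 + c (l(c) = c - 5 = -5 + c)
(l(32) - 4494)*(-418 + 0*(-285)) = ((-5 + 32) - 4494)*(-418 + 0*(-285)) = (27 - 4494)*(-418 + 0) = -4467*(-418) = 1867206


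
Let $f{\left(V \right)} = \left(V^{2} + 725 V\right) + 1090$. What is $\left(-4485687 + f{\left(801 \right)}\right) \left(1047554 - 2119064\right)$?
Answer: $3495555999210$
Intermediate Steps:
$f{\left(V \right)} = 1090 + V^{2} + 725 V$
$\left(-4485687 + f{\left(801 \right)}\right) \left(1047554 - 2119064\right) = \left(-4485687 + \left(1090 + 801^{2} + 725 \cdot 801\right)\right) \left(1047554 - 2119064\right) = \left(-4485687 + \left(1090 + 641601 + 580725\right)\right) \left(-1071510\right) = \left(-4485687 + 1223416\right) \left(-1071510\right) = \left(-3262271\right) \left(-1071510\right) = 3495555999210$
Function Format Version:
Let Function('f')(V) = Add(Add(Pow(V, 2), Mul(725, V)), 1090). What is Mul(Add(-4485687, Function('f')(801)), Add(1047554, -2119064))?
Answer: 3495555999210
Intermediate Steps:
Function('f')(V) = Add(1090, Pow(V, 2), Mul(725, V))
Mul(Add(-4485687, Function('f')(801)), Add(1047554, -2119064)) = Mul(Add(-4485687, Add(1090, Pow(801, 2), Mul(725, 801))), Add(1047554, -2119064)) = Mul(Add(-4485687, Add(1090, 641601, 580725)), -1071510) = Mul(Add(-4485687, 1223416), -1071510) = Mul(-3262271, -1071510) = 3495555999210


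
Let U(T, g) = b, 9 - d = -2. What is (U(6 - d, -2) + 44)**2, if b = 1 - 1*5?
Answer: 1600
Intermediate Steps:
d = 11 (d = 9 - 1*(-2) = 9 + 2 = 11)
b = -4 (b = 1 - 5 = -4)
U(T, g) = -4
(U(6 - d, -2) + 44)**2 = (-4 + 44)**2 = 40**2 = 1600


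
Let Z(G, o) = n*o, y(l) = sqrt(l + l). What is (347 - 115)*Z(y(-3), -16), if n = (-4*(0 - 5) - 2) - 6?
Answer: -44544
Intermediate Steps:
n = 12 (n = (-4*(-5) - 2) - 6 = (20 - 2) - 6 = 18 - 6 = 12)
y(l) = sqrt(2)*sqrt(l) (y(l) = sqrt(2*l) = sqrt(2)*sqrt(l))
Z(G, o) = 12*o
(347 - 115)*Z(y(-3), -16) = (347 - 115)*(12*(-16)) = 232*(-192) = -44544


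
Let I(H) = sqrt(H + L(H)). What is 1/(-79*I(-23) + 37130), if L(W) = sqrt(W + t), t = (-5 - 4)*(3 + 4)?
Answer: 1/(37130 - 79*sqrt(-23 + I*sqrt(86))) ≈ 2.6984e-5 + 2.812e-7*I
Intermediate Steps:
t = -63 (t = -9*7 = -63)
L(W) = sqrt(-63 + W) (L(W) = sqrt(W - 63) = sqrt(-63 + W))
I(H) = sqrt(H + sqrt(-63 + H))
1/(-79*I(-23) + 37130) = 1/(-79*sqrt(-23 + sqrt(-63 - 23)) + 37130) = 1/(-79*sqrt(-23 + sqrt(-86)) + 37130) = 1/(-79*sqrt(-23 + I*sqrt(86)) + 37130) = 1/(37130 - 79*sqrt(-23 + I*sqrt(86)))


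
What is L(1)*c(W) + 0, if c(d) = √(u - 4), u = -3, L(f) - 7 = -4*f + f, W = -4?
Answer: 4*I*√7 ≈ 10.583*I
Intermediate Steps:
L(f) = 7 - 3*f (L(f) = 7 + (-4*f + f) = 7 - 3*f)
c(d) = I*√7 (c(d) = √(-3 - 4) = √(-7) = I*√7)
L(1)*c(W) + 0 = (7 - 3*1)*(I*√7) + 0 = (7 - 3)*(I*√7) + 0 = 4*(I*√7) + 0 = 4*I*√7 + 0 = 4*I*√7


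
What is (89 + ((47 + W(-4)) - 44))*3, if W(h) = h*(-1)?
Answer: 288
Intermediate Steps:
W(h) = -h
(89 + ((47 + W(-4)) - 44))*3 = (89 + ((47 - 1*(-4)) - 44))*3 = (89 + ((47 + 4) - 44))*3 = (89 + (51 - 44))*3 = (89 + 7)*3 = 96*3 = 288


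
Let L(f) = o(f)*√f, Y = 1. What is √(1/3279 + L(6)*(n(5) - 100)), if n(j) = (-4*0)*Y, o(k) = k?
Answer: √(3279 - 6451104600*√6)/3279 ≈ 38.337*I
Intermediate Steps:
n(j) = 0 (n(j) = -4*0*1 = 0*1 = 0)
L(f) = f^(3/2) (L(f) = f*√f = f^(3/2))
√(1/3279 + L(6)*(n(5) - 100)) = √(1/3279 + 6^(3/2)*(0 - 100)) = √(1/3279 + (6*√6)*(-100)) = √(1/3279 - 600*√6)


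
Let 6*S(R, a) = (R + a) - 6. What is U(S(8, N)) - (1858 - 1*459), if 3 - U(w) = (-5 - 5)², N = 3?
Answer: -1496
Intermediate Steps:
S(R, a) = -1 + R/6 + a/6 (S(R, a) = ((R + a) - 6)/6 = (-6 + R + a)/6 = -1 + R/6 + a/6)
U(w) = -97 (U(w) = 3 - (-5 - 5)² = 3 - 1*(-10)² = 3 - 1*100 = 3 - 100 = -97)
U(S(8, N)) - (1858 - 1*459) = -97 - (1858 - 1*459) = -97 - (1858 - 459) = -97 - 1*1399 = -97 - 1399 = -1496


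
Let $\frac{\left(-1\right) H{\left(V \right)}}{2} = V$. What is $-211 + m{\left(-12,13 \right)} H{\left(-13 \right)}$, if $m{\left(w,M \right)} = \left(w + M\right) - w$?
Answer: $127$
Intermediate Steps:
$H{\left(V \right)} = - 2 V$
$m{\left(w,M \right)} = M$ ($m{\left(w,M \right)} = \left(M + w\right) - w = M$)
$-211 + m{\left(-12,13 \right)} H{\left(-13 \right)} = -211 + 13 \left(\left(-2\right) \left(-13\right)\right) = -211 + 13 \cdot 26 = -211 + 338 = 127$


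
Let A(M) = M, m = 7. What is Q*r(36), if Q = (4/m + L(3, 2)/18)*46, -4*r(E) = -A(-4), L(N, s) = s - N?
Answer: -1495/63 ≈ -23.730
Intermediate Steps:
r(E) = -1 (r(E) = -(-1)*(-4)/4 = -1/4*4 = -1)
Q = 1495/63 (Q = (4/7 + (2 - 1*3)/18)*46 = (4*(1/7) + (2 - 3)*(1/18))*46 = (4/7 - 1*1/18)*46 = (4/7 - 1/18)*46 = (65/126)*46 = 1495/63 ≈ 23.730)
Q*r(36) = (1495/63)*(-1) = -1495/63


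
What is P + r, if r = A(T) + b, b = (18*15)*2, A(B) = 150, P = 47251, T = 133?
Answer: 47941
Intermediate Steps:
b = 540 (b = 270*2 = 540)
r = 690 (r = 150 + 540 = 690)
P + r = 47251 + 690 = 47941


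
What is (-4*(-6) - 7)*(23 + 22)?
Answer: 765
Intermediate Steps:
(-4*(-6) - 7)*(23 + 22) = (24 - 7)*45 = 17*45 = 765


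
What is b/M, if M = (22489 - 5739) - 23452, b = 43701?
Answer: -14567/2234 ≈ -6.5206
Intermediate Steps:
M = -6702 (M = 16750 - 23452 = -6702)
b/M = 43701/(-6702) = 43701*(-1/6702) = -14567/2234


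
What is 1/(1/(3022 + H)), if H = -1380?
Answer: 1642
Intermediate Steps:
1/(1/(3022 + H)) = 1/(1/(3022 - 1380)) = 1/(1/1642) = 1642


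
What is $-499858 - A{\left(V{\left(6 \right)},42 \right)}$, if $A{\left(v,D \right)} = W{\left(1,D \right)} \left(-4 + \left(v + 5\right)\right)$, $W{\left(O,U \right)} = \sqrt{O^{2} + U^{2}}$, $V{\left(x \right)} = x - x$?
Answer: $-499858 - \sqrt{1765} \approx -4.999 \cdot 10^{5}$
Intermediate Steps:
$V{\left(x \right)} = 0$
$A{\left(v,D \right)} = \sqrt{1 + D^{2}} \left(1 + v\right)$ ($A{\left(v,D \right)} = \sqrt{1^{2} + D^{2}} \left(-4 + \left(v + 5\right)\right) = \sqrt{1 + D^{2}} \left(-4 + \left(5 + v\right)\right) = \sqrt{1 + D^{2}} \left(1 + v\right)$)
$-499858 - A{\left(V{\left(6 \right)},42 \right)} = -499858 - \sqrt{1 + 42^{2}} \left(1 + 0\right) = -499858 - \sqrt{1 + 1764} \cdot 1 = -499858 - \sqrt{1765} \cdot 1 = -499858 - \sqrt{1765}$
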